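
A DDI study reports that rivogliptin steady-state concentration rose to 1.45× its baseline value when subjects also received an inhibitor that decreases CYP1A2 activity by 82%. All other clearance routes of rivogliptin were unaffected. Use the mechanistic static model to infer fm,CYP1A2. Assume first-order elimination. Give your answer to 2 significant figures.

0.38

CL'/CL = 1 / 1.45 = 0.6897
0.18·fm + (1 − fm) = 0.6897
fm = (0.6897 − 1) / (0.18 − 1) = 0.38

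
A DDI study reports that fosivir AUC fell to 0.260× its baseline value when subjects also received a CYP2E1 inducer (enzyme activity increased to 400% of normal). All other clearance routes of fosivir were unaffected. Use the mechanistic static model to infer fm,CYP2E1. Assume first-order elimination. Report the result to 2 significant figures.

Let fm be the CYP2E1 fraction. New clearance relative to baseline = fm × 4 + (1 − fm).
AUC ratio = 1 / (new CL fraction), so new CL fraction = 1 / 0.260 = 3.846.
fm × 4 + 1 − fm = 3.846  ⇒  fm × (4 − 1) = 2.846  ⇒  fm = 0.95.

0.95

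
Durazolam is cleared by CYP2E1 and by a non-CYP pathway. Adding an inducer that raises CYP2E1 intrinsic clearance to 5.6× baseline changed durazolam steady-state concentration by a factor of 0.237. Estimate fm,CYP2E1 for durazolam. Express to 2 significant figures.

Write x for the fraction cleared via CYP2E1. The observed steady-state concentration change means clearance rose to 1/0.237 = 4.219 of baseline.
Setting x·5.6 + (1 − x) = 4.219 and solving: x = (4.219 − 1)/(5.6 − 1) = 0.70.

0.70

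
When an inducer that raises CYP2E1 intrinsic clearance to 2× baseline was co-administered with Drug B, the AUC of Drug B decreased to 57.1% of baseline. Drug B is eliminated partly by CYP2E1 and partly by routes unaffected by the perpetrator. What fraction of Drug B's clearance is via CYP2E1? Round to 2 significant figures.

Call the CYP2E1 fraction fm. After the interaction, CL_new/CL_old = fm × 2 + (1 − fm).
AUC ratio = 1 / (new CL fraction), so new CL fraction = 1 / 0.571 = 1.751.
fm × 2 + 1 − fm = 1.751  ⇒  fm × (2 − 1) = 0.7513  ⇒  fm = 0.75.

0.75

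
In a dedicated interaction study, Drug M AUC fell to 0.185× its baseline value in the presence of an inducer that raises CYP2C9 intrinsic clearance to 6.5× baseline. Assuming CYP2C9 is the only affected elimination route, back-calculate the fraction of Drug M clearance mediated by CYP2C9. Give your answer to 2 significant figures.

CL'/CL = 1 / 0.185 = 5.405
6.5·fm + (1 − fm) = 5.405
fm = (5.405 − 1) / (6.5 − 1) = 0.80

0.80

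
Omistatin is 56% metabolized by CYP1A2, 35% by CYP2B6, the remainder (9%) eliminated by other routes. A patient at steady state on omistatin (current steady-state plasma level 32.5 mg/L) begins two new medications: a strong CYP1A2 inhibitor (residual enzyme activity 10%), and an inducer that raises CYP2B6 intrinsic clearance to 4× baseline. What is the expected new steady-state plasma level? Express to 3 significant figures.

21.0 mg/L

The CYP1A2 pathway (56% of clearance) drops to 0.1× activity: 0.56 × 0.1 = 0.056.
The CYP2B6 pathway (35% of clearance) rises to 4× activity: 0.35 × 4 = 1.4.
The remaining 9% of clearance is unaffected.
Relative clearance = 0.056 + 1.4 + 0.09 = 1.546.
New steady-state plasma level = 32.5 / 1.546 = 21.0 mg/L (concentration scales inversely with clearance).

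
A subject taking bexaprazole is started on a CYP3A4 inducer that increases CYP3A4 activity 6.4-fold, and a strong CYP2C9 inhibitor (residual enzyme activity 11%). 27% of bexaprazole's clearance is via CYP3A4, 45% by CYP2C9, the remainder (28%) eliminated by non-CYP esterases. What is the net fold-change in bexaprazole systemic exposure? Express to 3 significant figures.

The CYP3A4 pathway (27% of clearance) is boosted to 6.4× activity: 0.27 × 6.4 = 1.728.
The CYP2C9 pathway (45% of clearance) falls to 0.11× activity: 0.45 × 0.11 = 0.0495.
The remaining 28% of clearance is unaffected.
CL_new/CL_old = 1.728 + 0.0495 + 0.28 = 2.0575.
Net systemic exposure ratio = 1 / 2.0575 = 0.486.

0.486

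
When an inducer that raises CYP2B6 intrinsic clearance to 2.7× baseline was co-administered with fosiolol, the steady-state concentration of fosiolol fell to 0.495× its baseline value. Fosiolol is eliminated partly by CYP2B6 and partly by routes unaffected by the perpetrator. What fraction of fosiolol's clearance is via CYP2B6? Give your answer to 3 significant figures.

Let fm be the CYP2B6 fraction. New clearance relative to baseline = fm × 2.7 + (1 − fm).
Steady-state concentration ratio = 1 / (new CL fraction), so new CL fraction = 1 / 0.495 = 2.02.
fm × 2.7 + 1 − fm = 2.02  ⇒  fm × (2.7 − 1) = 1.02  ⇒  fm = 0.600.

0.600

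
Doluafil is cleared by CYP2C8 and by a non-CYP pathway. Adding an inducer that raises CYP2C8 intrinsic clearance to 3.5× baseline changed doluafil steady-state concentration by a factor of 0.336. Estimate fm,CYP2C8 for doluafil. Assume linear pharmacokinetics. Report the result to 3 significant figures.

Call the CYP2C8 fraction fm. After the interaction, CL_new/CL_old = fm × 3.5 + (1 − fm).
Steady-state concentration ratio = 1 / (new CL fraction), so new CL fraction = 1 / 0.336 = 2.976.
fm × 3.5 + 1 − fm = 2.976  ⇒  fm × (3.5 − 1) = 1.976  ⇒  fm = 0.790.

0.790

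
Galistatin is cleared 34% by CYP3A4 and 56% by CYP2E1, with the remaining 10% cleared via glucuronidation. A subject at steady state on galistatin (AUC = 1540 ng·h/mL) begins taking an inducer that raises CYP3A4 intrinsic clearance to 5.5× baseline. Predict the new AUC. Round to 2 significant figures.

6.1 × 10² ng·h/mL

The CYP3A4 pathway (34% of clearance) is boosted to 5.5× activity: 0.34 × 5.5 = 1.87.
CYP2E1 (56%) and the residual 10% are unaffected.
CL_new/CL_old = 1.87 + 0.56 + 0.1 = 2.53.
With dosing unchanged, AUC scales as 1/CL: 1540 / 2.53 = 6.1 × 10² ng·h/mL.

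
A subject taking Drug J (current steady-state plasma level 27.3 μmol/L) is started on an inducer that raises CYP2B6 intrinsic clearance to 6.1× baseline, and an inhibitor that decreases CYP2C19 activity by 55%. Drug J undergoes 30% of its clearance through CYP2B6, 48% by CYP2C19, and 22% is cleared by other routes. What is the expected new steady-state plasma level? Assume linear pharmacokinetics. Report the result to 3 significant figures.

12.0 μmol/L

The CYP2B6 pathway (30% of clearance) rises to 6.1× activity: 0.3 × 6.1 = 1.83.
The CYP2C19 pathway (48% of clearance) is reduced to 0.45× activity: 0.48 × 0.45 = 0.216.
The remaining 22% of clearance is unaffected.
New clearance relative to baseline: 1.83 + 0.216 + 0.22 = 2.266.
New steady-state plasma level = 27.3 / 2.266 = 12.0 μmol/L (concentration scales inversely with clearance).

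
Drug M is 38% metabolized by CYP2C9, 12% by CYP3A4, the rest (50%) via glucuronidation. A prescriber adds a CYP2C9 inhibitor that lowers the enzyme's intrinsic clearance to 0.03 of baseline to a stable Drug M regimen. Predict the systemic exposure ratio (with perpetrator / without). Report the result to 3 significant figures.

CYP2C9: 0.38 × 0.03 = 0.0114
CYP3A4: 0.12 (unchanged)
Other: 0.5 (unchanged)
New clearance relative to baseline: 0.0114 + 0.12 + 0.5 = 0.6314.
Systemic exposure is inversely proportional to clearance, so the fold-change is 1 / 0.6314 = 1.58.

1.58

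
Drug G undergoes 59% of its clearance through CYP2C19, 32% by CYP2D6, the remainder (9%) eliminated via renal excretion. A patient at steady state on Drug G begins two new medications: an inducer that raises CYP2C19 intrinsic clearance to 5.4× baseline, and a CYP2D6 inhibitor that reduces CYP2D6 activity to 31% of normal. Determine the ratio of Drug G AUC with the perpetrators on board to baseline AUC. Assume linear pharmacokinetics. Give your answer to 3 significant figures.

0.296

CYP2C19: 0.59 × 5.4 = 3.186
CYP2D6: 0.32 × 0.31 = 0.0992
Other: 0.09 (unchanged)
New clearance relative to baseline: 3.186 + 0.0992 + 0.09 = 3.3752.
AUC ∝ 1/CL: fold-change = 1 / 3.3752 = 0.296.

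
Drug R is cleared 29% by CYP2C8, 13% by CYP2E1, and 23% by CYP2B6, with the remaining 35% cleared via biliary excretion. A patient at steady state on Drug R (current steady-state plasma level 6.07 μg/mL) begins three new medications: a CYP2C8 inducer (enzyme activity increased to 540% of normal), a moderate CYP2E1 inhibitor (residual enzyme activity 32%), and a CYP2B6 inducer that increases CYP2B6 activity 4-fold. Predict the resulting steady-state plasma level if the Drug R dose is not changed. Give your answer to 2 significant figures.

2.1 μg/mL

The CYP2C8 pathway (29% of clearance) rises to 5.4× activity: 0.29 × 5.4 = 1.566.
The CYP2E1 pathway (13% of clearance) is reduced to 0.32× activity: 0.13 × 0.32 = 0.0416.
The CYP2B6 pathway (23% of clearance) rises to 4× activity: 0.23 × 4 = 0.92.
Non-CYP routes (35%) are unchanged.
Relative clearance = 1.566 + 0.0416 + 0.92 + 0.35 = 2.8776.
New steady-state plasma level = 6.07 / 2.8776 = 2.1 μg/mL (concentration scales inversely with clearance).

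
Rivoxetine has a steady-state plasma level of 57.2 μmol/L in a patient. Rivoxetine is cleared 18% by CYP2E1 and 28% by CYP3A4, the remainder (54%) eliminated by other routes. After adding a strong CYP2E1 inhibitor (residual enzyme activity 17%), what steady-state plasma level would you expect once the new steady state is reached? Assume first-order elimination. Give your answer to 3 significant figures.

67.2 μmol/L

CYP2E1: 0.18 × 0.17 = 0.0306
CYP3A4: 0.28 (unchanged)
Other: 0.54 (unchanged)
CL_new/CL_old = 0.0306 + 0.28 + 0.54 = 0.8506.
With dosing unchanged, steady-state plasma level scales as 1/CL: 57.2 / 0.8506 = 67.2 μmol/L.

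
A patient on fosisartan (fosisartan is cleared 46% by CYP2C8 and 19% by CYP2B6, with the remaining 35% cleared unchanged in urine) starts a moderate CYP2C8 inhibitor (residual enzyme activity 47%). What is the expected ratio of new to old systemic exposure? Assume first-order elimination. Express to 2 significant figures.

The CYP2C8 pathway (46% of clearance) drops to 0.47× activity: 0.46 × 0.47 = 0.2162.
CYP2B6 (19%) and the residual 35% are unaffected.
Relative clearance = 0.2162 + 0.19 + 0.35 = 0.7562.
Systemic exposure ratio = CL_old/CL_new = 1 / 0.7562 = 1.3.

1.3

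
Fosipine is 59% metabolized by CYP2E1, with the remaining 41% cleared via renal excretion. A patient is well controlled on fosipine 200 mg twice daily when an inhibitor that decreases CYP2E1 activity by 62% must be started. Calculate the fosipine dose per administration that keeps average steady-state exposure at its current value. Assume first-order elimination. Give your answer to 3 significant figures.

127 mg

CYP2E1: 0.59 × 0.38 = 0.2242
Other: 0.41 (unchanged)
Relative clearance = 0.2242 + 0.41 = 0.6342.
Exposure is unchanged when dose changes in proportion to clearance. New dose = 200 mg × 0.6342 = 127 mg.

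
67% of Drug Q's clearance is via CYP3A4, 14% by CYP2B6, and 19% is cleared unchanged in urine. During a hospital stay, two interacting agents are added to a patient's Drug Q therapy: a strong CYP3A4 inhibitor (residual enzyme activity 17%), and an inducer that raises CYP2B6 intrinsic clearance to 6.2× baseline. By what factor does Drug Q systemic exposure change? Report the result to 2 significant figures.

0.85

The CYP3A4 pathway (67% of clearance) is reduced to 0.17× activity: 0.67 × 0.17 = 0.1139.
The CYP2B6 pathway (14% of clearance) rises to 6.2× activity: 0.14 × 6.2 = 0.868.
Non-CYP routes (19%) are unchanged.
Relative clearance = 0.1139 + 0.868 + 0.19 = 1.1719.
Systemic exposure ∝ 1/CL: fold-change = 1 / 1.1719 = 0.85.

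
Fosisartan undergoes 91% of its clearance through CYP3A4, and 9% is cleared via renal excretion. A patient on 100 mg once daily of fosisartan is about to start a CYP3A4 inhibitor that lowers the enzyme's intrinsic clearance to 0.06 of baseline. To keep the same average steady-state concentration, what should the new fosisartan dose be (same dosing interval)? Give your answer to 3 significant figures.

14.5 mg

CYP3A4: 0.91 × 0.06 = 0.0546
Other: 0.09 (unchanged)
New clearance relative to baseline: 0.0546 + 0.09 = 0.1446.
Exposure is unchanged when dose changes in proportion to clearance. New dose = 100 mg × 0.1446 = 14.5 mg.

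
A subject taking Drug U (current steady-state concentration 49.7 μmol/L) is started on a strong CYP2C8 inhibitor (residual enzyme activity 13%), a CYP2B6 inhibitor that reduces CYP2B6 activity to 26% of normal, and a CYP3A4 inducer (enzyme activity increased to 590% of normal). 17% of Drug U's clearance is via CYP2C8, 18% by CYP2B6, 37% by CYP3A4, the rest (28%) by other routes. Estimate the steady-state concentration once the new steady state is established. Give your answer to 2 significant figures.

CYP2C8: 0.17 × 0.13 = 0.0221
CYP2B6: 0.18 × 0.26 = 0.0468
CYP3A4: 0.37 × 5.9 = 2.183
Other: 0.28 (unchanged)
New clearance relative to baseline: 0.0221 + 0.0468 + 2.183 + 0.28 = 2.5319.
New steady-state concentration = 49.7 / 2.5319 = 20 μmol/L (concentration scales inversely with clearance).

20 μmol/L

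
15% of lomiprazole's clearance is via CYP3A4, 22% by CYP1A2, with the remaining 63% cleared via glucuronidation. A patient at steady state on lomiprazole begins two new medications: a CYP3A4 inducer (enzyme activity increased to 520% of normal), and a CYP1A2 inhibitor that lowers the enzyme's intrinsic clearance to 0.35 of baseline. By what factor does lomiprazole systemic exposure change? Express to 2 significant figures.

The CYP3A4 pathway (15% of clearance) is boosted to 5.2× activity: 0.15 × 5.2 = 0.78.
The CYP1A2 pathway (22% of clearance) drops to 0.35× activity: 0.22 × 0.35 = 0.077.
Non-CYP routes (63%) are unchanged.
Relative clearance = 0.78 + 0.077 + 0.63 = 1.487.
Systemic exposure ∝ 1/CL: fold-change = 1 / 1.487 = 0.67.

0.67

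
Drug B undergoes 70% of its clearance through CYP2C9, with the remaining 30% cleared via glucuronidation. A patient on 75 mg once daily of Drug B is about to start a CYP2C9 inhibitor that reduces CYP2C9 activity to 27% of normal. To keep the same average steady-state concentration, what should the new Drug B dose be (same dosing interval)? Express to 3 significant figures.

36.7 mg

CYP2C9: 0.7 × 0.27 = 0.189
Other: 0.3 (unchanged)
CL_new/CL_old = 0.189 + 0.3 = 0.489.
Exposure is unchanged when dose changes in proportion to clearance. New dose = 75 mg × 0.489 = 36.7 mg.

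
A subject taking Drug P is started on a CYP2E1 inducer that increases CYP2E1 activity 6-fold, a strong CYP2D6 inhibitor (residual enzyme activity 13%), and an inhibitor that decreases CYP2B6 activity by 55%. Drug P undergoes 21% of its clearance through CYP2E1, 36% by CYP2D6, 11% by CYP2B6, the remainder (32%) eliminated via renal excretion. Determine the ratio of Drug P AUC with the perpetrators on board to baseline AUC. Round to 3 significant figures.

The CYP2E1 pathway (21% of clearance) increases to 6× activity: 0.21 × 6 = 1.26.
The CYP2D6 pathway (36% of clearance) falls to 0.13× activity: 0.36 × 0.13 = 0.0468.
The CYP2B6 pathway (11% of clearance) drops to 0.45× activity: 0.11 × 0.45 = 0.0495.
Non-CYP routes (32%) are unchanged.
CL_new/CL_old = 1.26 + 0.0468 + 0.0495 + 0.32 = 1.6763.
Because AUC varies inversely with clearance, the combined effect is 1 / 1.6763 = 0.597.

0.597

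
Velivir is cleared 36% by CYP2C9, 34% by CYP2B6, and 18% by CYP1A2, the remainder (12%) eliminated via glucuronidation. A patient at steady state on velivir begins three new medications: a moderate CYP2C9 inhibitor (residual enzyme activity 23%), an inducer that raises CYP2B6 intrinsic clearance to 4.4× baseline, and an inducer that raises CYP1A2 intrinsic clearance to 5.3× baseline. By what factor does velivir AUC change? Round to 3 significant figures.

0.377

The CYP2C9 pathway (36% of clearance) drops to 0.23× activity: 0.36 × 0.23 = 0.0828.
The CYP2B6 pathway (34% of clearance) rises to 4.4× activity: 0.34 × 4.4 = 1.496.
The CYP1A2 pathway (18% of clearance) is boosted to 5.3× activity: 0.18 × 5.3 = 0.954.
Non-CYP routes (12%) are unchanged.
New clearance relative to baseline: 0.0828 + 1.496 + 0.954 + 0.12 = 2.6528.
Net AUC ratio = 1 / 2.6528 = 0.377.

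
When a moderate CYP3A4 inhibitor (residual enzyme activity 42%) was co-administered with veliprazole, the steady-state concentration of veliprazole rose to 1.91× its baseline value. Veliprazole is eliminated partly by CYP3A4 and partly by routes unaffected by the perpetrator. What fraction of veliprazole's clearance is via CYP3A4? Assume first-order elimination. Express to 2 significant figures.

Write x for the fraction cleared via CYP3A4. The observed steady-state concentration change means clearance fell to 1/1.91 = 0.5236 of baseline.
Setting x·0.42 + (1 − x) = 0.5236 and solving: x = (0.5236 − 1)/(0.42 − 1) = 0.82.

0.82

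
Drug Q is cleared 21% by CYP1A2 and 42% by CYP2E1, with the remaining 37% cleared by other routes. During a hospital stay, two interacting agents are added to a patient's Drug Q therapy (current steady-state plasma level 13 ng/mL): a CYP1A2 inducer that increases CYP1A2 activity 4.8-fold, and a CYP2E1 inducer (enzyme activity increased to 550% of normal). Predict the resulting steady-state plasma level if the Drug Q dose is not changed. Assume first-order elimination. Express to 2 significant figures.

The CYP1A2 pathway (21% of clearance) rises to 4.8× activity: 0.21 × 4.8 = 1.008.
The CYP2E1 pathway (42% of clearance) rises to 5.5× activity: 0.42 × 5.5 = 2.31.
The remaining 37% of clearance is unaffected.
CL_new/CL_old = 1.008 + 2.31 + 0.37 = 3.688.
Steady-state plasma level ∝ 1/CL: new value = 13 / 3.688 = 3.5 ng/mL.

3.5 ng/mL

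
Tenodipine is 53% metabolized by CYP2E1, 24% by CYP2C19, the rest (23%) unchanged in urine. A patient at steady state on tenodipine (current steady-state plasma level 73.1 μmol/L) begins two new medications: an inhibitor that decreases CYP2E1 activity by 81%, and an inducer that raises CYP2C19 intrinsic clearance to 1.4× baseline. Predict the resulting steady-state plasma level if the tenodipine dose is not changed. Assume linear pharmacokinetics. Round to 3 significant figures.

The CYP2E1 pathway (53% of clearance) drops to 0.19× activity: 0.53 × 0.19 = 0.1007.
The CYP2C19 pathway (24% of clearance) is boosted to 1.4× activity: 0.24 × 1.4 = 0.336.
The remaining 23% of clearance is unaffected.
CL_new/CL_old = 0.1007 + 0.336 + 0.23 = 0.6667.
Steady-state plasma level ∝ 1/CL: new value = 73.1 / 0.6667 = 110 μmol/L.

110 μmol/L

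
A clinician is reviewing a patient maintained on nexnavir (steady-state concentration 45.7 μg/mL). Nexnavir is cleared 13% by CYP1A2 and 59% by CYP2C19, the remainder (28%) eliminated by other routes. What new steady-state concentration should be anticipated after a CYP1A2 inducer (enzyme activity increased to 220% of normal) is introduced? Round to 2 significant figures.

The CYP1A2 pathway (13% of clearance) is boosted to 2.2× activity: 0.13 × 2.2 = 0.286.
CYP2C19 (59%) and the residual 28% are unaffected.
Relative clearance = 0.286 + 0.59 + 0.28 = 1.156.
Steady-state concentration ∝ 1/CL, so new value = 45.7 / 1.156 = 40 μg/mL.

40 μg/mL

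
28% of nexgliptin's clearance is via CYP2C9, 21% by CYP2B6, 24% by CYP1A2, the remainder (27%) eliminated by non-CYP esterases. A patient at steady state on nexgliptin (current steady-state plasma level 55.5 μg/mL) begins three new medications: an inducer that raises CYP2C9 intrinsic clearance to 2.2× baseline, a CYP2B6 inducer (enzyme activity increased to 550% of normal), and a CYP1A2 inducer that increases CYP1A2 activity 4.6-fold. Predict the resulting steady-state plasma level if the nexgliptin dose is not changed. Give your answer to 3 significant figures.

17.6 μg/mL

CYP2C9: 0.28 × 2.2 = 0.616
CYP2B6: 0.21 × 5.5 = 1.155
CYP1A2: 0.24 × 4.6 = 1.104
Other: 0.27 (unchanged)
Relative clearance = 0.616 + 1.155 + 1.104 + 0.27 = 3.145.
Dividing the baseline by the relative clearance: 55.5 / 3.145 = 17.6 μg/mL.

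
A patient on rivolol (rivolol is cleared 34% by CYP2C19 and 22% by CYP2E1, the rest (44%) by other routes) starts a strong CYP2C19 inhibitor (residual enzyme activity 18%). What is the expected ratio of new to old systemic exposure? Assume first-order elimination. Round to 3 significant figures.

The CYP2C19 pathway (34% of clearance) drops to 0.18× activity: 0.34 × 0.18 = 0.0612.
CYP2E1 (22%) and the residual 44% are unaffected.
CL_new/CL_old = 0.0612 + 0.22 + 0.44 = 0.7212.
Since systemic exposure ∝ 1/CL, the ratio is 1 / 0.7212 = 1.39.

1.39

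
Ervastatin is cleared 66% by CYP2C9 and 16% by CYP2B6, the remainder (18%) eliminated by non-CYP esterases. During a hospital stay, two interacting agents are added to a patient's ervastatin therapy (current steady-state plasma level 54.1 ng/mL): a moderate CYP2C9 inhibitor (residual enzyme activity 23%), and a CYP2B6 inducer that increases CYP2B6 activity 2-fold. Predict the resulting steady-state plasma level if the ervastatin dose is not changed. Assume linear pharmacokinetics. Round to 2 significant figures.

83 ng/mL

The CYP2C9 pathway (66% of clearance) is reduced to 0.23× activity: 0.66 × 0.23 = 0.1518.
The CYP2B6 pathway (16% of clearance) increases to 2× activity: 0.16 × 2 = 0.32.
The remaining 18% of clearance is unaffected.
CL_new/CL_old = 0.1518 + 0.32 + 0.18 = 0.6518.
New steady-state plasma level = 54.1 / 0.6518 = 83 ng/mL (concentration scales inversely with clearance).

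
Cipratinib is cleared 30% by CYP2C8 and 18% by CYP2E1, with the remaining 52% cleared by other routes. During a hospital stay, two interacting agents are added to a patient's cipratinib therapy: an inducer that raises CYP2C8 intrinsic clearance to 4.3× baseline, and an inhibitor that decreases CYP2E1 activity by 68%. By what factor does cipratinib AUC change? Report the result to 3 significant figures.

CYP2C8: 0.3 × 4.3 = 1.29
CYP2E1: 0.18 × 0.32 = 0.0576
Other: 0.52 (unchanged)
Relative clearance = 1.29 + 0.0576 + 0.52 = 1.8676.
Because AUC varies inversely with clearance, the combined effect is 1 / 1.8676 = 0.535.

0.535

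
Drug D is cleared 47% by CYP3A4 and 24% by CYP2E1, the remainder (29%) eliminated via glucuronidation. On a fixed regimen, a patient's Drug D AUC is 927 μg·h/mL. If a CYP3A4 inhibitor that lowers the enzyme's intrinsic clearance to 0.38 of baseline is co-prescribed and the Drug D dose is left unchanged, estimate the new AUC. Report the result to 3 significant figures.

CYP3A4: 0.47 × 0.38 = 0.1786
CYP2E1: 0.24 (unchanged)
Other: 0.29 (unchanged)
New clearance relative to baseline: 0.1786 + 0.24 + 0.29 = 0.7086.
New AUC = baseline ÷ relative clearance = 927 / 0.7086 = 1.31 × 10³ μg·h/mL.

1.31 × 10³ μg·h/mL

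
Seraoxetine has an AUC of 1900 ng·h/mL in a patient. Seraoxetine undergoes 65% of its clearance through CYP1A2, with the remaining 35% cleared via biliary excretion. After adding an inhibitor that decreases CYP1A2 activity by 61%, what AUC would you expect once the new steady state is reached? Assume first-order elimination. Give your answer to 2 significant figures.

3.1 × 10³ ng·h/mL

The CYP1A2 pathway (65% of clearance) falls to 0.39× activity: 0.65 × 0.39 = 0.2535.
The remaining 35% of clearance is unaffected.
CL_new/CL_old = 0.2535 + 0.35 = 0.6035.
AUC ∝ 1/CL, so new value = 1900 / 0.6035 = 3.1 × 10³ ng·h/mL.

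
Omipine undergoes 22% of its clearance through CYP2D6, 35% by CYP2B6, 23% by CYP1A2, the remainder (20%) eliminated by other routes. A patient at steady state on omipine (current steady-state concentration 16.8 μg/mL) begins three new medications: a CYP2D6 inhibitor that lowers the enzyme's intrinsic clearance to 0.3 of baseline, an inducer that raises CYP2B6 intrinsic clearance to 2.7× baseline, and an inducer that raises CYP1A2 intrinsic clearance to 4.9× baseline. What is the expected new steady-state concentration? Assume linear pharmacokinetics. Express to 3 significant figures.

7.19 μg/mL

The CYP2D6 pathway (22% of clearance) is reduced to 0.3× activity: 0.22 × 0.3 = 0.066.
The CYP2B6 pathway (35% of clearance) increases to 2.7× activity: 0.35 × 2.7 = 0.945.
The CYP1A2 pathway (23% of clearance) rises to 4.9× activity: 0.23 × 4.9 = 1.127.
The remaining 20% of clearance is unaffected.
CL_new/CL_old = 0.066 + 0.945 + 1.127 + 0.2 = 2.338.
Steady-state concentration ∝ 1/CL: new value = 16.8 / 2.338 = 7.19 μg/mL.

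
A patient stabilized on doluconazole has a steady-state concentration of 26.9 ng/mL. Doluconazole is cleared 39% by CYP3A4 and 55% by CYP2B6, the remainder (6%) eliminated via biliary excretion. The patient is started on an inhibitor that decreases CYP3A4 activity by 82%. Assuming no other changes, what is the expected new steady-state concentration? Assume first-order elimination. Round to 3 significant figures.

39.5 ng/mL

The CYP3A4 pathway (39% of clearance) drops to 0.18× activity: 0.39 × 0.18 = 0.0702.
CYP2B6 (55%) and the residual 6% are unaffected.
CL_new/CL_old = 0.0702 + 0.55 + 0.06 = 0.6802.
Steady-state concentration ∝ 1/CL, so new value = 26.9 / 0.6802 = 39.5 ng/mL.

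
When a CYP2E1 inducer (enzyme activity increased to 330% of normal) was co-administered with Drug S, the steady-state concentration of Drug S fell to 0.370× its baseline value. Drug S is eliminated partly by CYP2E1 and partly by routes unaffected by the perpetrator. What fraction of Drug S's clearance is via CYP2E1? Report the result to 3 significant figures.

0.740

Write x for the fraction cleared via CYP2E1. The observed steady-state concentration change means clearance rose to 1/0.370 = 2.703 of baseline.
Setting x·3.3 + (1 − x) = 2.703 and solving: x = (2.703 − 1)/(3.3 − 1) = 0.740.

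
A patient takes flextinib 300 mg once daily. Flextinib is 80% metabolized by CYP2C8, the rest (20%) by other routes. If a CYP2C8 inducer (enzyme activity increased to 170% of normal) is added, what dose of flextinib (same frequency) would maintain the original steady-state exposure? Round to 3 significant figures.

468 mg

CYP2C8: 0.8 × 1.7 = 1.36
Other: 0.2 (unchanged)
Relative clearance = 1.36 + 0.2 = 1.56.
Css,avg = (dose rate)/CL, so holding Css fixed requires dose ∝ CL: 300 × 1.56 = 468 mg.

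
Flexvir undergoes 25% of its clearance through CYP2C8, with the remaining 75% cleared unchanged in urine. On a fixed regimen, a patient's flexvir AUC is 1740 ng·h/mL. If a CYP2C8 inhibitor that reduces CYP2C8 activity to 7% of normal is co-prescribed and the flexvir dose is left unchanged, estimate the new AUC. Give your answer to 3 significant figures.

CYP2C8: 0.25 × 0.07 = 0.0175
Other: 0.75 (unchanged)
Relative clearance = 0.0175 + 0.75 = 0.7675.
New AUC = baseline ÷ relative clearance = 1740 / 0.7675 = 2.27 × 10³ ng·h/mL.

2.27 × 10³ ng·h/mL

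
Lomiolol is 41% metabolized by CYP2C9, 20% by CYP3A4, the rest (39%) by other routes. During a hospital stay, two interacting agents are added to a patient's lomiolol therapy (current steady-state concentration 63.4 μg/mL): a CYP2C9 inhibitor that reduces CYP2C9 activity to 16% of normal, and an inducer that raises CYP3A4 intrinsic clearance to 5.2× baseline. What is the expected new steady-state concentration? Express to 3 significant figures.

42.4 μg/mL

The CYP2C9 pathway (41% of clearance) falls to 0.16× activity: 0.41 × 0.16 = 0.0656.
The CYP3A4 pathway (20% of clearance) increases to 5.2× activity: 0.2 × 5.2 = 1.04.
Non-CYP routes (39%) are unchanged.
New clearance relative to baseline: 0.0656 + 1.04 + 0.39 = 1.4956.
Dividing the baseline by the relative clearance: 63.4 / 1.4956 = 42.4 μg/mL.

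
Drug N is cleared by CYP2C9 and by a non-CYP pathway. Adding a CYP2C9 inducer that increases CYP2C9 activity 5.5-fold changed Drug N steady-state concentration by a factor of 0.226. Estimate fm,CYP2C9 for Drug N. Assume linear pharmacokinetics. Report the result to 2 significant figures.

0.76

Call the CYP2C9 fraction fm. After the interaction, CL_new/CL_old = fm × 5.5 + (1 − fm).
Steady-state concentration ratio = 1 / (new CL fraction), so new CL fraction = 1 / 0.226 = 4.425.
fm × 5.5 + 1 − fm = 4.425  ⇒  fm × (5.5 − 1) = 3.425  ⇒  fm = 0.76.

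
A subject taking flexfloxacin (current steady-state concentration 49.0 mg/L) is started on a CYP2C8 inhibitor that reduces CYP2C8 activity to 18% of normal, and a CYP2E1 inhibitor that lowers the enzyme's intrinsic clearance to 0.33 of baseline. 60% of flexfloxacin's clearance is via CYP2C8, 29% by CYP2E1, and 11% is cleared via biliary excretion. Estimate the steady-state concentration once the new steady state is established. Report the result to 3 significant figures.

CYP2C8: 0.6 × 0.18 = 0.108
CYP2E1: 0.29 × 0.33 = 0.0957
Other: 0.11 (unchanged)
Relative clearance = 0.108 + 0.0957 + 0.11 = 0.3137.
New steady-state concentration = 49.0 / 0.3137 = 156 mg/L (concentration scales inversely with clearance).

156 mg/L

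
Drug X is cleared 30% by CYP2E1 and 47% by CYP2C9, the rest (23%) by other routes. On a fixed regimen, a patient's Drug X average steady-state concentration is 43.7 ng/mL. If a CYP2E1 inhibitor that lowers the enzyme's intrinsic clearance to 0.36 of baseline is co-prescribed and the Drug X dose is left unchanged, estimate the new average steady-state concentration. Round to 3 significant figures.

54.1 ng/mL

The CYP2E1 pathway (30% of clearance) is reduced to 0.36× activity: 0.3 × 0.36 = 0.108.
CYP2C9 (47%) and the residual 23% are unaffected.
New clearance relative to baseline: 0.108 + 0.47 + 0.23 = 0.808.
New average steady-state concentration = baseline ÷ relative clearance = 43.7 / 0.808 = 54.1 ng/mL.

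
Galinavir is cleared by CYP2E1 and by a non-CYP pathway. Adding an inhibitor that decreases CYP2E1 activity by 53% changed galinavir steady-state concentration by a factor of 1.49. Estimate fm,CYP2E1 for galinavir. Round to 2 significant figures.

0.62

Let x = fm,CYP2E1. Because steady-state concentration ∝ 1/CL, relative clearance fell to 1/1.49 = 0.6711.
Only the CYP2E1 route changed, so 0.6711 = x·0.47 + (1 − x), giving x = 0.62.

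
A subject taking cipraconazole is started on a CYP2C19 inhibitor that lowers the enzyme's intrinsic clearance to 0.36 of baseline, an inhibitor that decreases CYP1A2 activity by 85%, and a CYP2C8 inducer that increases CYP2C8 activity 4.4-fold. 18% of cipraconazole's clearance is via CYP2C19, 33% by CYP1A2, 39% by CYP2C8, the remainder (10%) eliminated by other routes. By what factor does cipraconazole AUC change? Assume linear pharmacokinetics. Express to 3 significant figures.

The CYP2C19 pathway (18% of clearance) is reduced to 0.36× activity: 0.18 × 0.36 = 0.0648.
The CYP1A2 pathway (33% of clearance) drops to 0.15× activity: 0.33 × 0.15 = 0.0495.
The CYP2C8 pathway (39% of clearance) increases to 4.4× activity: 0.39 × 4.4 = 1.716.
Non-CYP routes (10%) are unchanged.
CL_new/CL_old = 0.0648 + 0.0495 + 1.716 + 0.1 = 1.9303.
Net AUC ratio = 1 / 1.9303 = 0.518.

0.518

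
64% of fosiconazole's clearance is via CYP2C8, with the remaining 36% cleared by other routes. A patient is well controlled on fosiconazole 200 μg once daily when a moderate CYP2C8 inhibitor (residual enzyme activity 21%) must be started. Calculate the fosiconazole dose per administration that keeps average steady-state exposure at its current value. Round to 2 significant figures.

CYP2C8: 0.64 × 0.21 = 0.1344
Other: 0.36 (unchanged)
Relative clearance = 0.1344 + 0.36 = 0.4944.
Css,avg = (dose rate)/CL, so holding Css fixed requires dose ∝ CL: 200 × 0.4944 = 99 μg.

99 μg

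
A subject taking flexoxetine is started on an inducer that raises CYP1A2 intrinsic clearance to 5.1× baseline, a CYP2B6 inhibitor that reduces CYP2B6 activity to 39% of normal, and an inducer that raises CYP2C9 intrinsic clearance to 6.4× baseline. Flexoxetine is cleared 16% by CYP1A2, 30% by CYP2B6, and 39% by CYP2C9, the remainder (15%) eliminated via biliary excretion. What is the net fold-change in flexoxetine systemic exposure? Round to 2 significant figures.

0.28

The CYP1A2 pathway (16% of clearance) increases to 5.1× activity: 0.16 × 5.1 = 0.816.
The CYP2B6 pathway (30% of clearance) drops to 0.39× activity: 0.3 × 0.39 = 0.117.
The CYP2C9 pathway (39% of clearance) increases to 6.4× activity: 0.39 × 6.4 = 2.496.
The remaining 15% of clearance is unaffected.
CL_new/CL_old = 0.816 + 0.117 + 2.496 + 0.15 = 3.579.
Because systemic exposure varies inversely with clearance, the combined effect is 1 / 3.579 = 0.28.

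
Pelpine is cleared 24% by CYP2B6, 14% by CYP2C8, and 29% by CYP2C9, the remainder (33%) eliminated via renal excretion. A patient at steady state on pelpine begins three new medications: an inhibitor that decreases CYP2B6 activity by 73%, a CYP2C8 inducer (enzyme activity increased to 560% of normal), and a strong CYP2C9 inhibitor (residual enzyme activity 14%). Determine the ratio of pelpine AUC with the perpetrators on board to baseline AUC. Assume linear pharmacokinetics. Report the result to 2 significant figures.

The CYP2B6 pathway (24% of clearance) is reduced to 0.27× activity: 0.24 × 0.27 = 0.0648.
The CYP2C8 pathway (14% of clearance) increases to 5.6× activity: 0.14 × 5.6 = 0.784.
The CYP2C9 pathway (29% of clearance) is reduced to 0.14× activity: 0.29 × 0.14 = 0.0406.
Non-CYP routes (33%) are unchanged.
Relative clearance = 0.0648 + 0.784 + 0.0406 + 0.33 = 1.2194.
AUC ∝ 1/CL: fold-change = 1 / 1.2194 = 0.82.

0.82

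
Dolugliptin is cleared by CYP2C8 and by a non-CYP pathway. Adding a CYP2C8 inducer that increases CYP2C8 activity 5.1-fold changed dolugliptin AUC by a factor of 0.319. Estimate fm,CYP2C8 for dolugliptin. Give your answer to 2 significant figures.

Write x for the fraction cleared via CYP2C8. The observed AUC change means clearance rose to 1/0.319 = 3.135 of baseline.
Only the CYP2C8 route changed, so 3.135 = x·5.1 + (1 − x), giving x = 0.52.

0.52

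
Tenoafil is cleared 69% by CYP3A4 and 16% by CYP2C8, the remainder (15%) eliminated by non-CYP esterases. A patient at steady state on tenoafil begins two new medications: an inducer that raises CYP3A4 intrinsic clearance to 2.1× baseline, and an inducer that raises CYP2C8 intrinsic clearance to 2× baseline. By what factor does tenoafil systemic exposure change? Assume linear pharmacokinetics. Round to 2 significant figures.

The CYP3A4 pathway (69% of clearance) rises to 2.1× activity: 0.69 × 2.1 = 1.449.
The CYP2C8 pathway (16% of clearance) is boosted to 2× activity: 0.16 × 2 = 0.32.
Non-CYP routes (15%) are unchanged.
New clearance relative to baseline: 1.449 + 0.32 + 0.15 = 1.919.
Net systemic exposure ratio = 1 / 1.919 = 0.52.

0.52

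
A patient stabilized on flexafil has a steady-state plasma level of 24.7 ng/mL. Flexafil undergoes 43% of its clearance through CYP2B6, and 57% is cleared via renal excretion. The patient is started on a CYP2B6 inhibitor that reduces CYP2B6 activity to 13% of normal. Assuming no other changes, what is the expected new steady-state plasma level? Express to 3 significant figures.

39.5 ng/mL

CYP2B6: 0.43 × 0.13 = 0.0559
Other: 0.57 (unchanged)
CL_new/CL_old = 0.0559 + 0.57 = 0.6259.
New steady-state plasma level = baseline ÷ relative clearance = 24.7 / 0.6259 = 39.5 ng/mL.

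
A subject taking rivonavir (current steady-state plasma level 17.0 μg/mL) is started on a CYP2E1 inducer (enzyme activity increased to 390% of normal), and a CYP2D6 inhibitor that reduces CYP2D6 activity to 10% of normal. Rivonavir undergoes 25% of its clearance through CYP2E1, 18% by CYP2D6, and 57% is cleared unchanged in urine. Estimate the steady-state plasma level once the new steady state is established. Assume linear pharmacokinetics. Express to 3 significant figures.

The CYP2E1 pathway (25% of clearance) increases to 3.9× activity: 0.25 × 3.9 = 0.975.
The CYP2D6 pathway (18% of clearance) drops to 0.1× activity: 0.18 × 0.1 = 0.018.
The remaining 57% of clearance is unaffected.
Relative clearance = 0.975 + 0.018 + 0.57 = 1.563.
New steady-state plasma level = 17.0 / 1.563 = 10.9 μg/mL (concentration scales inversely with clearance).

10.9 μg/mL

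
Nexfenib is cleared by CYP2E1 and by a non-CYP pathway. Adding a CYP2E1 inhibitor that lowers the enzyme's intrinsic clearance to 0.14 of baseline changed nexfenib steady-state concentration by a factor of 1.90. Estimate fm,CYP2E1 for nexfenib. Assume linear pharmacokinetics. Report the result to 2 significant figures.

Let x = fm,CYP2E1. Because steady-state concentration ∝ 1/CL, relative clearance fell to 1/1.90 = 0.5263.
Setting x·0.14 + (1 − x) = 0.5263 and solving: x = (0.5263 − 1)/(0.14 − 1) = 0.55.

0.55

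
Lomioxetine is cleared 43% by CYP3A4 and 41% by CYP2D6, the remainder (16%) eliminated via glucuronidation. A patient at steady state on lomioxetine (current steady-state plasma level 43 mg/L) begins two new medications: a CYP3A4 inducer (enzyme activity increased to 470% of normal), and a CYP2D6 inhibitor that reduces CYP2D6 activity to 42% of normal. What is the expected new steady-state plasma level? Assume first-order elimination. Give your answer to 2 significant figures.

18 mg/L

CYP3A4: 0.43 × 4.7 = 2.021
CYP2D6: 0.41 × 0.42 = 0.1722
Other: 0.16 (unchanged)
CL_new/CL_old = 2.021 + 0.1722 + 0.16 = 2.3532.
New steady-state plasma level = 43 / 2.3532 = 18 mg/L (concentration scales inversely with clearance).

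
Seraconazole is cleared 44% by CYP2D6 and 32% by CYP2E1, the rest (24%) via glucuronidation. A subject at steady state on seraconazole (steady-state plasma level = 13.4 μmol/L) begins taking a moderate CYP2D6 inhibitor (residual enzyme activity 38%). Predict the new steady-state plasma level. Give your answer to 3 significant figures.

18.4 μmol/L

The CYP2D6 pathway (44% of clearance) drops to 0.38× activity: 0.44 × 0.38 = 0.1672.
CYP2E1 (32%) and the residual 24% are unaffected.
Relative clearance = 0.1672 + 0.32 + 0.24 = 0.7272.
With dosing unchanged, steady-state plasma level scales as 1/CL: 13.4 / 0.7272 = 18.4 μmol/L.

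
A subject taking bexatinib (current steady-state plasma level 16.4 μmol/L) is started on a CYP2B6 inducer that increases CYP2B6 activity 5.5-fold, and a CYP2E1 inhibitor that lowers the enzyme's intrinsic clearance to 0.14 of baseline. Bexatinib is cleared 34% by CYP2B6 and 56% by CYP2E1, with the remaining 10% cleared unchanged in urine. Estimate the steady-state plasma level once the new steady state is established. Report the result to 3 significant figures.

8.01 μmol/L

The CYP2B6 pathway (34% of clearance) increases to 5.5× activity: 0.34 × 5.5 = 1.87.
The CYP2E1 pathway (56% of clearance) falls to 0.14× activity: 0.56 × 0.14 = 0.0784.
The remaining 10% of clearance is unaffected.
Relative clearance = 1.87 + 0.0784 + 0.1 = 2.0484.
New steady-state plasma level = 16.4 / 2.0484 = 8.01 μmol/L (concentration scales inversely with clearance).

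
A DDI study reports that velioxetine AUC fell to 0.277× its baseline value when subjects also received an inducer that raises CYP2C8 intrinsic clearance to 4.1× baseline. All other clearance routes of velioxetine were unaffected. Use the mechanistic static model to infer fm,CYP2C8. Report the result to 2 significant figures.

0.84

CL'/CL = 1 / 0.277 = 3.61
4.1·fm + (1 − fm) = 3.61
fm = (3.61 − 1) / (4.1 − 1) = 0.84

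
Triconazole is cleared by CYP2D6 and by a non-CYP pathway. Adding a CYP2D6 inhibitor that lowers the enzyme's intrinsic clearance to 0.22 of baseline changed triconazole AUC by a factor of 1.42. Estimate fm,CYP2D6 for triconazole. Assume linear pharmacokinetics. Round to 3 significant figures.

Write x for the fraction cleared via CYP2D6. The observed AUC change means clearance fell to 1/1.42 = 0.7042 of baseline.
Only the CYP2D6 route changed, so 0.7042 = x·0.22 + (1 − x), giving x = 0.379.

0.379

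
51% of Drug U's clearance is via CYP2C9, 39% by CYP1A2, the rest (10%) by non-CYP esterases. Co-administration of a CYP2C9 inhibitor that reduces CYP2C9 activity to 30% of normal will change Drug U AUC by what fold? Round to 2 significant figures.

1.6

The CYP2C9 pathway (51% of clearance) falls to 0.3× activity: 0.51 × 0.3 = 0.153.
CYP1A2 (39%) and the residual 10% are unaffected.
Relative clearance = 0.153 + 0.39 + 0.1 = 0.643.
Since AUC ∝ 1/CL, the ratio is 1 / 0.643 = 1.6.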